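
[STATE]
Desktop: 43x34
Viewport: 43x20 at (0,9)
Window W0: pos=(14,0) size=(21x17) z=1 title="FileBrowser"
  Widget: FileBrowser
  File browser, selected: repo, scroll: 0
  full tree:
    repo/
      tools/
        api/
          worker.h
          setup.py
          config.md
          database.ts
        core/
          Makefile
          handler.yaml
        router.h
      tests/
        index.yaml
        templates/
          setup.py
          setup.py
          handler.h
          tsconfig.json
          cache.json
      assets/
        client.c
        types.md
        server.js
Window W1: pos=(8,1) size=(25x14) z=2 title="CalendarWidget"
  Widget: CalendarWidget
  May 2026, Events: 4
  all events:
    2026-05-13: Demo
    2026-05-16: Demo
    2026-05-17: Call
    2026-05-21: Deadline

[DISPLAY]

        ┃18 19 20 21* 22 23 24  ┃ ┃        
        ┃25 26 27 28 29 30 31   ┃ ┃        
        ┃                       ┃ ┃        
        ┃                       ┃ ┃        
        ┃                       ┃ ┃        
        ┗━━━━━━━━━━━━━━━━━━━━━━━┛ ┃        
              ┃                   ┃        
              ┗━━━━━━━━━━━━━━━━━━━┛        
                                           
                                           
                                           
                                           
                                           
                                           
                                           
                                           
                                           
                                           
                                           
                                           


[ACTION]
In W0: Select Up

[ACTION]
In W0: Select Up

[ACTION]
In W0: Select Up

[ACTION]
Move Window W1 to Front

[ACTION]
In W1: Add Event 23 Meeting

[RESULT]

        ┃18 19 20 21* 22 23* 24 ┃ ┃        
        ┃25 26 27 28 29 30 31   ┃ ┃        
        ┃                       ┃ ┃        
        ┃                       ┃ ┃        
        ┃                       ┃ ┃        
        ┗━━━━━━━━━━━━━━━━━━━━━━━┛ ┃        
              ┃                   ┃        
              ┗━━━━━━━━━━━━━━━━━━━┛        
                                           
                                           
                                           
                                           
                                           
                                           
                                           
                                           
                                           
                                           
                                           
                                           


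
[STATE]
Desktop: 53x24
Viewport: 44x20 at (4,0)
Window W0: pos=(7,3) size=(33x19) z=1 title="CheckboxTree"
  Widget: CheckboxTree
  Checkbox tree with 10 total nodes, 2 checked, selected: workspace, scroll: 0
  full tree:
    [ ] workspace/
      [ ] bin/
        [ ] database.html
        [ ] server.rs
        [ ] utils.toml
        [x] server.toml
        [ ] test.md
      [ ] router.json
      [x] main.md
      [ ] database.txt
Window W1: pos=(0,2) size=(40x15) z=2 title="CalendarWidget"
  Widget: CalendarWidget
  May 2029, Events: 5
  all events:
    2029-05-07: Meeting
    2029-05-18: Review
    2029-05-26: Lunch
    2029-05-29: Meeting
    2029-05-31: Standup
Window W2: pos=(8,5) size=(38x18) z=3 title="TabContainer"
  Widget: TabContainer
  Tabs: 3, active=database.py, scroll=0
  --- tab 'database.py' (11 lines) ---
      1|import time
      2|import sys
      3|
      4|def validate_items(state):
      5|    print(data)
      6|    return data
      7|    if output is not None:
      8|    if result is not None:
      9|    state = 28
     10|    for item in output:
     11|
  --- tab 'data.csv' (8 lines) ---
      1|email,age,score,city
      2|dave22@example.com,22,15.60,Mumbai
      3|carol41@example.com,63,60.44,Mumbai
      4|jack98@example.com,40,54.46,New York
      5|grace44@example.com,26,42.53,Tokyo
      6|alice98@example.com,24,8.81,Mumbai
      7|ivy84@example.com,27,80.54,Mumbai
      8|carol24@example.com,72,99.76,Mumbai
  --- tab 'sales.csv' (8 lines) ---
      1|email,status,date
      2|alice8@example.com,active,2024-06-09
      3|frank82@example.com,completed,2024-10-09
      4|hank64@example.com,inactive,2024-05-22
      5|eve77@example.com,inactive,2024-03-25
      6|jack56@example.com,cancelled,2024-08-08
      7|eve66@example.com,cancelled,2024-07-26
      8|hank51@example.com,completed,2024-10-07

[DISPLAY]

                                            
                                            
━━━━━━━━━━━━━━━━━━━━━━━━━━━━━━━━━━━┓        
lendarWidget                       ┃        
───────────────────────────────────┨        
    ┏━━━━━━━━━━━━━━━━━━━━━━━━━━━━━━━━━━━━┓  
Tu W┃ TabContainer                       ┃  
 1  ┠────────────────────────────────────┨  
  8 ┃[database.py]│ data.csv │ sales.csv ┃  
15 1┃────────────────────────────────────┃  
22 2┃import time                         ┃  
29* ┃import sys                          ┃  
    ┃                                    ┃  
    ┃def validate_items(state):          ┃  
    ┃    print(data)                     ┃  
    ┃    return data                     ┃  
━━━━┃    if output is not None:          ┃  
   ┃┃    if result is not None:          ┃  
   ┃┃    state = 28                      ┃  
   ┃┃    for item in output:             ┃  


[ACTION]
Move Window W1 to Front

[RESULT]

                                            
                                            
━━━━━━━━━━━━━━━━━━━━━━━━━━━━━━━━━━━┓        
lendarWidget                       ┃        
───────────────────────────────────┨        
            May 2029               ┃━━━━━┓  
Tu We Th Fr Sa Su                  ┃     ┃  
 1  2  3  4  5  6                  ┃─────┨  
  8  9 10 11 12 13                 ┃.csv ┃  
15 16 17 18* 19 20                 ┃─────┃  
22 23 24 25 26* 27                 ┃     ┃  
29* 30 31*                         ┃     ┃  
                                   ┃     ┃  
                                   ┃     ┃  
                                   ┃     ┃  
                                   ┃     ┃  
━━━━━━━━━━━━━━━━━━━━━━━━━━━━━━━━━━━┛     ┃  
   ┃┃    if result is not None:          ┃  
   ┃┃    state = 28                      ┃  
   ┃┃    for item in output:             ┃  


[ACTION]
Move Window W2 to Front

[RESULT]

                                            
                                            
━━━━━━━━━━━━━━━━━━━━━━━━━━━━━━━━━━━┓        
lendarWidget                       ┃        
───────────────────────────────────┨        
    ┏━━━━━━━━━━━━━━━━━━━━━━━━━━━━━━━━━━━━┓  
Tu W┃ TabContainer                       ┃  
 1  ┠────────────────────────────────────┨  
  8 ┃[database.py]│ data.csv │ sales.csv ┃  
15 1┃────────────────────────────────────┃  
22 2┃import time                         ┃  
29* ┃import sys                          ┃  
    ┃                                    ┃  
    ┃def validate_items(state):          ┃  
    ┃    print(data)                     ┃  
    ┃    return data                     ┃  
━━━━┃    if output is not None:          ┃  
   ┃┃    if result is not None:          ┃  
   ┃┃    state = 28                      ┃  
   ┃┃    for item in output:             ┃  


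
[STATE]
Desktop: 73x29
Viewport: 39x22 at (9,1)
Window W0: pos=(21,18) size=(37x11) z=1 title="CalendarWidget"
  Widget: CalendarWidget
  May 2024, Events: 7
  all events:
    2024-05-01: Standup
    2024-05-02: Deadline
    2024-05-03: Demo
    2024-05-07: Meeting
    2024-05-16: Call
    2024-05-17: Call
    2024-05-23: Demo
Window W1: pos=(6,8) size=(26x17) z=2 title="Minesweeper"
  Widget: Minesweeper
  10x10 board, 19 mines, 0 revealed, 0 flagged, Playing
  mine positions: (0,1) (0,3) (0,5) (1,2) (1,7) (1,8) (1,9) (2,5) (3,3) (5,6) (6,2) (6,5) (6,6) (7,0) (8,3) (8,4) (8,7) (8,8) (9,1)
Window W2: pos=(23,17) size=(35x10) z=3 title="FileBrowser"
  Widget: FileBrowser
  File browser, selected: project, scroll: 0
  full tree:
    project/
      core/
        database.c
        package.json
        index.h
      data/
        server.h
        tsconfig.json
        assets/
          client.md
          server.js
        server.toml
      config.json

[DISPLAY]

                                       
                                       
                                       
                                       
                                       
                                       
                                       
━━━━━━━━━━━━━━━━━━━━━━┓                
inesweeper            ┃                
──────────────────────┨                
■■■■■■■■              ┃                
■■■■■■■■              ┃                
■■■■■■■■              ┃                
■■■■■■■■              ┃                
■■■■■■■■              ┃                
■■■■■■■■              ┃                
■■■■■■■■      ┏━━━━━━━━━━━━━━━━━━━━━━━━
■■■■■■■■      ┃ FileBrowser            
■■■■■■■■      ┠────────────────────────
■■■■■■■■      ┃> [-] project/          
              ┃    [+] core/           
              ┃    [+] data/           


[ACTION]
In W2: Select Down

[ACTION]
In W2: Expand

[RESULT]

                                       
                                       
                                       
                                       
                                       
                                       
                                       
━━━━━━━━━━━━━━━━━━━━━━┓                
inesweeper            ┃                
──────────────────────┨                
■■■■■■■■              ┃                
■■■■■■■■              ┃                
■■■■■■■■              ┃                
■■■■■■■■              ┃                
■■■■■■■■              ┃                
■■■■■■■■              ┃                
■■■■■■■■      ┏━━━━━━━━━━━━━━━━━━━━━━━━
■■■■■■■■      ┃ FileBrowser            
■■■■■■■■      ┠────────────────────────
■■■■■■■■      ┃  [-] project/          
              ┃  > [-] core/           
              ┃      database.c        


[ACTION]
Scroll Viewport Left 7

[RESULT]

                                       
                                       
                                       
                                       
                                       
                                       
                                       
    ┏━━━━━━━━━━━━━━━━━━━━━━━━┓         
    ┃ Minesweeper            ┃         
    ┠────────────────────────┨         
    ┃■■■■■■■■■■              ┃         
    ┃■■■■■■■■■■              ┃         
    ┃■■■■■■■■■■              ┃         
    ┃■■■■■■■■■■              ┃         
    ┃■■■■■■■■■■              ┃         
    ┃■■■■■■■■■■              ┃         
    ┃■■■■■■■■■■      ┏━━━━━━━━━━━━━━━━━
    ┃■■■■■■■■■■      ┃ FileBrowser     
    ┃■■■■■■■■■■      ┠─────────────────
    ┃■■■■■■■■■■      ┃  [-] project/   
    ┃                ┃  > [-] core/    
    ┃                ┃      database.c 


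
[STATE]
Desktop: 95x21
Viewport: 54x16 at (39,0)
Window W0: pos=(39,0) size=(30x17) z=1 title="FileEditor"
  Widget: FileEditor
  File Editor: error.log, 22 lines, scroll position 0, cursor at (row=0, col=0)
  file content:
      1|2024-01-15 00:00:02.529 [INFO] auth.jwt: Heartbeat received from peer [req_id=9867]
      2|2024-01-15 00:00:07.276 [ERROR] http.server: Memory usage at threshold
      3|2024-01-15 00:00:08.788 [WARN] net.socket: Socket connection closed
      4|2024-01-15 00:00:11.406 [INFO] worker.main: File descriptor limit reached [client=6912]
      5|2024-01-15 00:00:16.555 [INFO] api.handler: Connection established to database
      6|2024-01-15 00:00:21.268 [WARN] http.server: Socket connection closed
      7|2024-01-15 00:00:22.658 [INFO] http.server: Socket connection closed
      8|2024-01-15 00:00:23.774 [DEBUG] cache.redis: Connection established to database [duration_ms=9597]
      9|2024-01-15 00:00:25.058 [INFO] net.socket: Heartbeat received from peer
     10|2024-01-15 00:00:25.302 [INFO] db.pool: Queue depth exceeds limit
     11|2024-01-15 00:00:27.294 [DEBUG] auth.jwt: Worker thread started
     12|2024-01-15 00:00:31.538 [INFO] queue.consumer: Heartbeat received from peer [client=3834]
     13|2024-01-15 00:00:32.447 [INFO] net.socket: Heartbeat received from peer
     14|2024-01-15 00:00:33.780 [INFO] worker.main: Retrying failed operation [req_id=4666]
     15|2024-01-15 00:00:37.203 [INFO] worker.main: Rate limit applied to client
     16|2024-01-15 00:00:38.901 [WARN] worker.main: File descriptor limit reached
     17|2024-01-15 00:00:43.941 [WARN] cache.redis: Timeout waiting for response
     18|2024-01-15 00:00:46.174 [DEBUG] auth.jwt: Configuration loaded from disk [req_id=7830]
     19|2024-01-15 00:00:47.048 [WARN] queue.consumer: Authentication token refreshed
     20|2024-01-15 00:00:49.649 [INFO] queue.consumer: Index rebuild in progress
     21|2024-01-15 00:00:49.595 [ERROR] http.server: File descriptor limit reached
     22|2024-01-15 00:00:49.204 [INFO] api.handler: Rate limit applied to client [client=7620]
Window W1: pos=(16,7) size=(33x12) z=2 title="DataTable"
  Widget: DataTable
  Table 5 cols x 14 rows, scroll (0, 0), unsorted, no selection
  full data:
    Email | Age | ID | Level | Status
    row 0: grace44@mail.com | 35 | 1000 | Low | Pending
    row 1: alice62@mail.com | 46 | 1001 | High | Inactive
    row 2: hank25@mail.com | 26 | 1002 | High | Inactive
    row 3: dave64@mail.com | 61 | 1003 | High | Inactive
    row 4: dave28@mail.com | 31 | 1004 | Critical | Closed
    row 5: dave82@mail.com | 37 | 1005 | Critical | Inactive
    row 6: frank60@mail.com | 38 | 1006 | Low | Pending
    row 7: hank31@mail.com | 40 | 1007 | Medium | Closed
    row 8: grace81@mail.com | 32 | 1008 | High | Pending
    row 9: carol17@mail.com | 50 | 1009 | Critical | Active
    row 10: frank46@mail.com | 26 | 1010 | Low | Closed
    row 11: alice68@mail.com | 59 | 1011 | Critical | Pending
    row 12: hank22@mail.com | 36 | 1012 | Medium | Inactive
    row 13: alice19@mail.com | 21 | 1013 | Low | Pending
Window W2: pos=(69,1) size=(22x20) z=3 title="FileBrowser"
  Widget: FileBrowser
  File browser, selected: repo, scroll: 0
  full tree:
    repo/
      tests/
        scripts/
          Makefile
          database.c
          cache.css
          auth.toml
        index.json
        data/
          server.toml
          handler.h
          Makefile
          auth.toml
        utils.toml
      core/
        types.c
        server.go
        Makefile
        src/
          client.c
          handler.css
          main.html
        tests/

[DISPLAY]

┏━━━━━━━━━━━━━━━━━━━━━━━━━━━━┓                        
┃ FileEditor                 ┃┏━━━━━━━━━━━━━━━━━━━━┓  
┠────────────────────────────┨┃ FileBrowser        ┃  
┃█024-01-15 00:00:02.529 [IN▲┃┠────────────────────┨  
┃2024-01-15 00:00:07.276 [ER█┃┃> [-] repo/         ┃  
┃2024-01-15 00:00:08.788 [WA░┃┃    [+] tests/      ┃  
┃2024-01-15 00:00:11.406 [IN░┃┃    [+] core/       ┃  
━━━━━━━━━┓5 00:00:16.555 [IN░┃┃                    ┃  
         ┃5 00:00:21.268 [WA░┃┃                    ┃  
─────────┨5 00:00:22.658 [IN░┃┃                    ┃  
D  │Level┃5 00:00:23.774 [DE░┃┃                    ┃  
───┼─────┃5 00:00:25.058 [IN░┃┃                    ┃  
000│Low  ┃5 00:00:25.302 [IN░┃┃                    ┃  
001│High ┃5 00:00:27.294 [DE░┃┃                    ┃  
002│High ┃5 00:00:31.538 [IN░┃┃                    ┃  
003│High ┃5 00:00:32.447 [IN▼┃┃                    ┃  


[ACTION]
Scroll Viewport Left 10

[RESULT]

          ┏━━━━━━━━━━━━━━━━━━━━━━━━━━━━┓              
          ┃ FileEditor                 ┃┏━━━━━━━━━━━━━
          ┠────────────────────────────┨┃ FileBrowser 
          ┃█024-01-15 00:00:02.529 [IN▲┃┠─────────────
          ┃2024-01-15 00:00:07.276 [ER█┃┃> [-] repo/  
          ┃2024-01-15 00:00:08.788 [WA░┃┃    [+] tests
          ┃2024-01-15 00:00:11.406 [IN░┃┃    [+] core/
━━━━━━━━━━━━━━━━━━━┓5 00:00:16.555 [IN░┃┃             
                   ┃5 00:00:21.268 [WA░┃┃             
───────────────────┨5 00:00:22.658 [IN░┃┃             
    │Age│ID  │Level┃5 00:00:23.774 [DE░┃┃             
────┼───┼────┼─────┃5 00:00:25.058 [IN░┃┃             
.com│35 │1000│Low  ┃5 00:00:25.302 [IN░┃┃             
.com│46 │1001│High ┃5 00:00:27.294 [DE░┃┃             
com │26 │1002│High ┃5 00:00:31.538 [IN░┃┃             
com │61 │1003│High ┃5 00:00:32.447 [IN▼┃┃             


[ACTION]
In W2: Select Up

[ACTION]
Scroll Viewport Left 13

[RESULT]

                       ┏━━━━━━━━━━━━━━━━━━━━━━━━━━━━┓ 
                       ┃ FileEditor                 ┃┏
                       ┠────────────────────────────┨┃
                       ┃█024-01-15 00:00:02.529 [IN▲┃┠
                       ┃2024-01-15 00:00:07.276 [ER█┃┃
                       ┃2024-01-15 00:00:08.788 [WA░┃┃
                       ┃2024-01-15 00:00:11.406 [IN░┃┃
┏━━━━━━━━━━━━━━━━━━━━━━━━━━━━━━━┓5 00:00:16.555 [IN░┃┃
┃ DataTable                     ┃5 00:00:21.268 [WA░┃┃
┠───────────────────────────────┨5 00:00:22.658 [IN░┃┃
┃Email           │Age│ID  │Level┃5 00:00:23.774 [DE░┃┃
┃────────────────┼───┼────┼─────┃5 00:00:25.058 [IN░┃┃
┃grace44@mail.com│35 │1000│Low  ┃5 00:00:25.302 [IN░┃┃
┃alice62@mail.com│46 │1001│High ┃5 00:00:27.294 [DE░┃┃
┃hank25@mail.com │26 │1002│High ┃5 00:00:31.538 [IN░┃┃
┃dave64@mail.com │61 │1003│High ┃5 00:00:32.447 [IN▼┃┃


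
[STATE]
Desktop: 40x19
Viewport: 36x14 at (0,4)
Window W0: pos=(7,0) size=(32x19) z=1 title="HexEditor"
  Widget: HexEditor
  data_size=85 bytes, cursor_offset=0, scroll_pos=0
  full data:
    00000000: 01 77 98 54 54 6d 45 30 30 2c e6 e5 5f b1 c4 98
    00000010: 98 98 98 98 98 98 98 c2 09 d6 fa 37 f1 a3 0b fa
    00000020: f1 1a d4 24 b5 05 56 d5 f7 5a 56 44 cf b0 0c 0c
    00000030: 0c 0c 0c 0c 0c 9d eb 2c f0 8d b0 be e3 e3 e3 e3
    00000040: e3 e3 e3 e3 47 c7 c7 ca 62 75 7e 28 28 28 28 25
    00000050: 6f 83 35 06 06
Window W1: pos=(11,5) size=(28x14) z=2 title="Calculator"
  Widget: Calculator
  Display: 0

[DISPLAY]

       ┃00000010  98 98 98 98 98 98 
       ┃000┏━━━━━━━━━━━━━━━━━━━━━━━━
       ┃000┃ Calculator             
       ┃000┠────────────────────────
       ┃000┃                        
       ┃   ┃┌───┬───┬───┬───┐       
       ┃   ┃│ 7 │ 8 │ 9 │ ÷ │       
       ┃   ┃├───┼───┼───┼───┤       
       ┃   ┃│ 4 │ 5 │ 6 │ × │       
       ┃   ┃├───┼───┼───┼───┤       
       ┃   ┃│ 1 │ 2 │ 3 │ - │       
       ┃   ┃├───┼───┼───┼───┤       
       ┃   ┃│ 0 │ . │ = │ + │       
       ┃   ┃└───┴───┴───┴───┘       


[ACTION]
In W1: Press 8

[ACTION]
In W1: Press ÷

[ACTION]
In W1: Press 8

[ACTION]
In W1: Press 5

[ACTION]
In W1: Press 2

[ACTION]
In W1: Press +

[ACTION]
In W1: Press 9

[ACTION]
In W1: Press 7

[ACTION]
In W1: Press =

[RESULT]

       ┃00000010  98 98 98 98 98 98 
       ┃000┏━━━━━━━━━━━━━━━━━━━━━━━━
       ┃000┃ Calculator             
       ┃000┠────────────────────────
       ┃000┃               97.009389
       ┃   ┃┌───┬───┬───┬───┐       
       ┃   ┃│ 7 │ 8 │ 9 │ ÷ │       
       ┃   ┃├───┼───┼───┼───┤       
       ┃   ┃│ 4 │ 5 │ 6 │ × │       
       ┃   ┃├───┼───┼───┼───┤       
       ┃   ┃│ 1 │ 2 │ 3 │ - │       
       ┃   ┃├───┼───┼───┼───┤       
       ┃   ┃│ 0 │ . │ = │ + │       
       ┃   ┃└───┴───┴───┴───┘       


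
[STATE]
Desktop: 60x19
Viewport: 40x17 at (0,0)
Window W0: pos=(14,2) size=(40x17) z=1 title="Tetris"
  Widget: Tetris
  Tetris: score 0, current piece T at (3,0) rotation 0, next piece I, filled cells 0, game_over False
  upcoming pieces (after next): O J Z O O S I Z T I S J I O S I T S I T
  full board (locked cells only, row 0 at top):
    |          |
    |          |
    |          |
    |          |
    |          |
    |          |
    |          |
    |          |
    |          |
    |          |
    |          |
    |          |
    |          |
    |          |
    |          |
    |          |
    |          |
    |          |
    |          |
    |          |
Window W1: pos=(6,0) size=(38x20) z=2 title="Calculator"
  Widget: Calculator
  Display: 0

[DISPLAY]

      ┏━━━━━━━━━━━━━━━━━━━━━━━━━━━━━━━━━
      ┃ Calculator                      
      ┠─────────────────────────────────
      ┃                                 
      ┃┌───┬───┬───┬───┐                
      ┃│ 7 │ 8 │ 9 │ ÷ │                
      ┃├───┼───┼───┼───┤                
      ┃│ 4 │ 5 │ 6 │ × │                
      ┃├───┼───┼───┼───┤                
      ┃│ 1 │ 2 │ 3 │ - │                
      ┃├───┼───┼───┼───┤                
      ┃│ 0 │ . │ = │ + │                
      ┃├───┼───┼───┼───┤                
      ┃│ C │ MC│ MR│ M+│                
      ┃└───┴───┴───┴───┘                
      ┃                                 
      ┃                                 


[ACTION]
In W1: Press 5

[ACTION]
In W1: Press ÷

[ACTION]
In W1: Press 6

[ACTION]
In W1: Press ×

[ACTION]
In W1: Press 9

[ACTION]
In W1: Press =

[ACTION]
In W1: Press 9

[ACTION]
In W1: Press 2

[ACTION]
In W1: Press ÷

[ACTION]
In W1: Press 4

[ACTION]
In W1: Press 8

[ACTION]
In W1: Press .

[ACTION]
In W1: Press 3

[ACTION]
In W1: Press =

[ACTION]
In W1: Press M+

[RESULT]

      ┏━━━━━━━━━━━━━━━━━━━━━━━━━━━━━━━━━
      ┃ Calculator                      
      ┠─────────────────────────────────
      ┃                         1.904761
      ┃┌───┬───┬───┬───┐                
      ┃│ 7 │ 8 │ 9 │ ÷ │                
      ┃├───┼───┼───┼───┤                
      ┃│ 4 │ 5 │ 6 │ × │                
      ┃├───┼───┼───┼───┤                
      ┃│ 1 │ 2 │ 3 │ - │                
      ┃├───┼───┼───┼───┤                
      ┃│ 0 │ . │ = │ + │                
      ┃├───┼───┼───┼───┤                
      ┃│ C │ MC│ MR│ M+│                
      ┃└───┴───┴───┴───┘                
      ┃                                 
      ┃                                 


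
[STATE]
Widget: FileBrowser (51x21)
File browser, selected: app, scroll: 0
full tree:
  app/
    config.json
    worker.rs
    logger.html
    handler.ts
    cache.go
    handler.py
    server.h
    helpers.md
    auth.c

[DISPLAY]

> [-] app/                                         
    config.json                                    
    worker.rs                                      
    logger.html                                    
    handler.ts                                     
    cache.go                                       
    handler.py                                     
    server.h                                       
    helpers.md                                     
    auth.c                                         
                                                   
                                                   
                                                   
                                                   
                                                   
                                                   
                                                   
                                                   
                                                   
                                                   
                                                   


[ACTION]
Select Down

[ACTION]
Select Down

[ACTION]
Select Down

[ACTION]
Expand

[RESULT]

  [-] app/                                         
    config.json                                    
    worker.rs                                      
  > logger.html                                    
    handler.ts                                     
    cache.go                                       
    handler.py                                     
    server.h                                       
    helpers.md                                     
    auth.c                                         
                                                   
                                                   
                                                   
                                                   
                                                   
                                                   
                                                   
                                                   
                                                   
                                                   
                                                   


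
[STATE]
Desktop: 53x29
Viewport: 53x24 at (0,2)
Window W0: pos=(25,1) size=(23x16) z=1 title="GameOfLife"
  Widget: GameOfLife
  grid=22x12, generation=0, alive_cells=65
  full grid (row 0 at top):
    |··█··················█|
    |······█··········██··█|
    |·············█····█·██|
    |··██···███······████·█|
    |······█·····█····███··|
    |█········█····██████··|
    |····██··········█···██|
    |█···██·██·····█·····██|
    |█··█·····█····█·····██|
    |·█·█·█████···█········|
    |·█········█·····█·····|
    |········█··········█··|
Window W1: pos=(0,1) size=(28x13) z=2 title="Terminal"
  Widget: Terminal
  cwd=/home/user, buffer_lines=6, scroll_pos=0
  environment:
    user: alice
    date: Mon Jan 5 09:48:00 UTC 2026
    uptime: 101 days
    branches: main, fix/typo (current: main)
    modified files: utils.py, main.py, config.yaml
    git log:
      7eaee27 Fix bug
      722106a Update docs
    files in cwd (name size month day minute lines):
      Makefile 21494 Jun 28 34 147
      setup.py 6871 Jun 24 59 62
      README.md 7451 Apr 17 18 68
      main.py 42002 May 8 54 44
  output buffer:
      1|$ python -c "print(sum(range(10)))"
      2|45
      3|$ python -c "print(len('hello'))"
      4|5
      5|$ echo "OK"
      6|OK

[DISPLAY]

┃ Terminal                 ┃ameOfLife          ┃     
┠──────────────────────────┨───────────────────┨     
┃$ python -c "print(sum(ran┃n: 0               ┃     
┃45                        ┃█··················┃     
┃$ python -c "print(len('he┃····█··········██··┃     
┃5                         ┃···········█····█·█┃     
┃$ echo "OK"               ┃██···███······████·┃     
┃OK                        ┃····█·····█····███·┃     
┃$ █                       ┃·······█····██████·┃     
┃                          ┃··██··········█···█┃     
┃                          ┃··██·██·····█·····█┃     
┗━━━━━━━━━━━━━━━━━━━━━━━━━━┛·█·····█····█·····█┃     
                         ┃·█·█·█████···█·······┃     
                         ┃·█········█·····█····┃     
                         ┗━━━━━━━━━━━━━━━━━━━━━┛     
                                                     
                                                     
                                                     
                                                     
                                                     
                                                     
                                                     
                                                     
                                                     


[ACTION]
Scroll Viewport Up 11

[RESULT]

                                                     
┏━━━━━━━━━━━━━━━━━━━━━━━━━━┓━━━━━━━━━━━━━━━━━━━┓     
┃ Terminal                 ┃ameOfLife          ┃     
┠──────────────────────────┨───────────────────┨     
┃$ python -c "print(sum(ran┃n: 0               ┃     
┃45                        ┃█··················┃     
┃$ python -c "print(len('he┃····█··········██··┃     
┃5                         ┃···········█····█·█┃     
┃$ echo "OK"               ┃██···███······████·┃     
┃OK                        ┃····█·····█····███·┃     
┃$ █                       ┃·······█····██████·┃     
┃                          ┃··██··········█···█┃     
┃                          ┃··██·██·····█·····█┃     
┗━━━━━━━━━━━━━━━━━━━━━━━━━━┛·█·····█····█·····█┃     
                         ┃·█·█·█████···█·······┃     
                         ┃·█········█·····█····┃     
                         ┗━━━━━━━━━━━━━━━━━━━━━┛     
                                                     
                                                     
                                                     
                                                     
                                                     
                                                     
                                                     


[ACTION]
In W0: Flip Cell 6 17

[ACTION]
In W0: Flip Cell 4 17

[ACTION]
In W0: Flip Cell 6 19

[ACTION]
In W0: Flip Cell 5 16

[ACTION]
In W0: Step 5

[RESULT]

                                                     
┏━━━━━━━━━━━━━━━━━━━━━━━━━━┓━━━━━━━━━━━━━━━━━━━┓     
┃ Terminal                 ┃ameOfLife          ┃     
┠──────────────────────────┨───────────────────┨     
┃$ python -c "print(sum(ran┃n: 5               ┃     
┃45                        ┃···················┃     
┃$ python -c "print(len('he┃···················┃     
┃5                         ┃···················┃     
┃$ echo "OK"               ┃·····██············┃     
┃OK                        ┃···█···············┃     
┃$ █                       ┃··█·········██·····┃     
┃                          ┃·██····██··█··█····┃     
┃                          ┃·····█·····█··█····┃     
┗━━━━━━━━━━━━━━━━━━━━━━━━━━┛█·███·█·····██·····┃     
                         ┃··█···█··█·█·········┃     
                         ┃···███····█··········┃     
                         ┗━━━━━━━━━━━━━━━━━━━━━┛     
                                                     
                                                     
                                                     
                                                     
                                                     
                                                     
                                                     


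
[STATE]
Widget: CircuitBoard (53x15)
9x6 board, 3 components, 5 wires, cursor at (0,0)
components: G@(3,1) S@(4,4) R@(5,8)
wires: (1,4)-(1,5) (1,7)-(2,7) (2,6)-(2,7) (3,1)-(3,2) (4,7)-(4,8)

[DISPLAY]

   0 1 2 3 4 5 6 7 8                                 
0  [.]                                               
                                                     
1                   · ─ ·       ·                    
                                │                    
2                           · ─ ·                    
                                                     
3       G ─ ·                                        
                                                     
4                   S           · ─ ·                
                                                     
5                                   R                
Cursor: (0,0)                                        
                                                     
                                                     


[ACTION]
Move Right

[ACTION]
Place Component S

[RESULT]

   0 1 2 3 4 5 6 7 8                                 
0      [S]                                           
                                                     
1                   · ─ ·       ·                    
                                │                    
2                           · ─ ·                    
                                                     
3       G ─ ·                                        
                                                     
4                   S           · ─ ·                
                                                     
5                                   R                
Cursor: (0,1)                                        
                                                     
                                                     


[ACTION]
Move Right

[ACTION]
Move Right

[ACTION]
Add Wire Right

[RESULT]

   0 1 2 3 4 5 6 7 8                                 
0       S      [.]─ ·                                
                                                     
1                   · ─ ·       ·                    
                                │                    
2                           · ─ ·                    
                                                     
3       G ─ ·                                        
                                                     
4                   S           · ─ ·                
                                                     
5                                   R                
Cursor: (0,3)                                        
                                                     
                                                     


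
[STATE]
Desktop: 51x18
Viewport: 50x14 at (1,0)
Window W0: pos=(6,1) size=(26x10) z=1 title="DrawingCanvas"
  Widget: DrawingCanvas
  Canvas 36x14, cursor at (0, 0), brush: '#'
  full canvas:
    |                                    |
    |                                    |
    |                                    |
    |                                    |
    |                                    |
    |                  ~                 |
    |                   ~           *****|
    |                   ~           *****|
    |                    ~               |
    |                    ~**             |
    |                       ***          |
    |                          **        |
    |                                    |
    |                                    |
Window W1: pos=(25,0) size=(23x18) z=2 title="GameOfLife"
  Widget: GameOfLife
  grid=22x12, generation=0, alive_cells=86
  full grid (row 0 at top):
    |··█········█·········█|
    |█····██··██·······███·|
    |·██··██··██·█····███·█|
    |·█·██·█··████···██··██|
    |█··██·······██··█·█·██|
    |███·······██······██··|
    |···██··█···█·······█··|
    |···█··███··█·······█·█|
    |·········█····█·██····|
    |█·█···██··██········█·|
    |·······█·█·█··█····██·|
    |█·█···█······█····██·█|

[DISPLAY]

                        ┏━━━━━━━━━━━━━━━━━━━━━┓   
     ┏━━━━━━━━━━━━━━━━━━┃ GameOfLife          ┃   
     ┃ DrawingCanvas    ┠─────────────────────┨   
     ┠──────────────────┃Gen: 0               ┃   
     ┃+                 ┃··█········█·········┃   
     ┃                  ┃█····██··██·······███┃   
     ┃                  ┃·██··██··██·█····███·┃   
     ┃                  ┃·█·██·█··████···██··█┃   
     ┃                  ┃█··██·······██··█·█·█┃   
     ┃                  ┃███·······██······██·┃   
     ┗━━━━━━━━━━━━━━━━━━┃···██··█···█·······█·┃   
                        ┃···█··███··█·······█·┃   
                        ┃·········█····█·██···┃   
                        ┃█·█···██··██········█┃   


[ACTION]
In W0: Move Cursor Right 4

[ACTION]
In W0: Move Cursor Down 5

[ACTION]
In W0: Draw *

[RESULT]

                        ┏━━━━━━━━━━━━━━━━━━━━━┓   
     ┏━━━━━━━━━━━━━━━━━━┃ GameOfLife          ┃   
     ┃ DrawingCanvas    ┠─────────────────────┨   
     ┠──────────────────┃Gen: 0               ┃   
     ┃                  ┃··█········█·········┃   
     ┃                  ┃█····██··██·······███┃   
     ┃                  ┃·██··██··██·█····███·┃   
     ┃                  ┃·█·██·█··████···██··█┃   
     ┃                  ┃█··██·······██··█·█·█┃   
     ┃    *             ┃███·······██······██·┃   
     ┗━━━━━━━━━━━━━━━━━━┃···██··█···█·······█·┃   
                        ┃···█··███··█·······█·┃   
                        ┃·········█····█·██···┃   
                        ┃█·█···██··██········█┃   


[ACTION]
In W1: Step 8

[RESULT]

                        ┏━━━━━━━━━━━━━━━━━━━━━┓   
     ┏━━━━━━━━━━━━━━━━━━┃ GameOfLife          ┃   
     ┃ DrawingCanvas    ┠─────────────────────┨   
     ┠──────────────────┃Gen: 8               ┃   
     ┃                  ┃·················█···┃   
     ┃                  ┃···██···········█·█··┃   
     ┃                  ┃··█··█·██······█··█··┃   
     ┃                  ┃··█··█·█·······██····┃   
     ┃                  ┃·····██·········█··█·┃   
     ┃    *             ┃·█···········█·█···█·┃   
     ┗━━━━━━━━━━━━━━━━━━┃█···█········█████···┃   
                        ┃·█········██······█··┃   
                        ┃··········██·██······┃   
                        ┃·········██········█·┃   


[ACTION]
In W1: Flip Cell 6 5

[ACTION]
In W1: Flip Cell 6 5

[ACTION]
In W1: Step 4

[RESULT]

                        ┏━━━━━━━━━━━━━━━━━━━━━┓   
     ┏━━━━━━━━━━━━━━━━━━┃ GameOfLife          ┃   
     ┃ DrawingCanvas    ┠─────────────────────┨   
     ┠──────────────────┃Gen: 12              ┃   
     ┃                  ┃················██···┃   
     ┃                  ┃····█··········█··█··┃   
     ┃                  ┃····█████·····██·█···┃   
     ┃                  ┃····█···█·····██·██··┃   
     ┃                  ┃·····█········█·█····┃   
     ┃    *             ┃·····███······███····┃   
     ┗━━━━━━━━━━━━━━━━━━┃··········██··███····┃   
                        ┃··········█···██·····┃   
                        ┃·············██······┃   
                        ┃·············█·····█·┃   
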